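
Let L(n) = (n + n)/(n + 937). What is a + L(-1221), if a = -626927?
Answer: -89022413/142 ≈ -6.2692e+5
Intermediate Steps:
L(n) = 2*n/(937 + n) (L(n) = (2*n)/(937 + n) = 2*n/(937 + n))
a + L(-1221) = -626927 + 2*(-1221)/(937 - 1221) = -626927 + 2*(-1221)/(-284) = -626927 + 2*(-1221)*(-1/284) = -626927 + 1221/142 = -89022413/142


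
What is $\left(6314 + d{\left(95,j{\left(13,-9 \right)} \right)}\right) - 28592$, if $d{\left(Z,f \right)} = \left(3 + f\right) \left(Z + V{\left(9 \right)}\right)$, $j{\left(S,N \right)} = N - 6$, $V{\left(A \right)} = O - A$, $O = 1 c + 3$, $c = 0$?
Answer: $-23346$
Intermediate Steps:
$O = 3$ ($O = 1 \cdot 0 + 3 = 0 + 3 = 3$)
$V{\left(A \right)} = 3 - A$
$j{\left(S,N \right)} = -6 + N$ ($j{\left(S,N \right)} = N - 6 = -6 + N$)
$d{\left(Z,f \right)} = \left(-6 + Z\right) \left(3 + f\right)$ ($d{\left(Z,f \right)} = \left(3 + f\right) \left(Z + \left(3 - 9\right)\right) = \left(3 + f\right) \left(Z - 6\right) = \left(3 + f\right) \left(-6 + Z\right) = \left(-6 + Z\right) \left(3 + f\right)$)
$\left(6314 + d{\left(95,j{\left(13,-9 \right)} \right)}\right) - 28592 = \left(6314 + \left(-18 - 6 \left(-6 - 9\right) + 3 \cdot 95 + 95 \left(-6 - 9\right)\right)\right) - 28592 = \left(6314 + \left(-18 - -90 + 285 + 95 \left(-15\right)\right)\right) - 28592 = \left(6314 + \left(-18 + 90 + 285 - 1425\right)\right) - 28592 = \left(6314 - 1068\right) - 28592 = 5246 - 28592 = -23346$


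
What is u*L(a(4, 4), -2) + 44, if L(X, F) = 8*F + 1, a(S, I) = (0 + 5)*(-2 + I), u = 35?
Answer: -481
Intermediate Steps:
a(S, I) = -10 + 5*I (a(S, I) = 5*(-2 + I) = -10 + 5*I)
L(X, F) = 1 + 8*F
u*L(a(4, 4), -2) + 44 = 35*(1 + 8*(-2)) + 44 = 35*(1 - 16) + 44 = 35*(-15) + 44 = -525 + 44 = -481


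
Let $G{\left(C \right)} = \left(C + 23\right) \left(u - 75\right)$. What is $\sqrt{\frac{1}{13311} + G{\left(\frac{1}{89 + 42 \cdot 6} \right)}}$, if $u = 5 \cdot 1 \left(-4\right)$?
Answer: $\frac{i \sqrt{5002584253782621}}{1513017} \approx 46.747 i$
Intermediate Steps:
$u = -20$ ($u = 5 \left(-4\right) = -20$)
$G{\left(C \right)} = -2185 - 95 C$ ($G{\left(C \right)} = \left(C + 23\right) \left(-20 - 75\right) = \left(23 + C\right) \left(-95\right) = -2185 - 95 C$)
$\sqrt{\frac{1}{13311} + G{\left(\frac{1}{89 + 42 \cdot 6} \right)}} = \sqrt{\frac{1}{13311} - \left(2185 + \frac{95}{89 + 42 \cdot 6}\right)} = \sqrt{\frac{1}{13311} - \left(2185 + \frac{95}{89 + 252}\right)} = \sqrt{\frac{1}{13311} - \left(2185 + \frac{95}{341}\right)} = \sqrt{\frac{1}{13311} - \frac{745180}{341}} = \sqrt{- \frac{9919090639}{4539051}} = \frac{i \sqrt{5002584253782621}}{1513017}$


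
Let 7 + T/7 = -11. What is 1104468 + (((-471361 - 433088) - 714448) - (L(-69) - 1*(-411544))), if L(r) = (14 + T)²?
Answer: -938517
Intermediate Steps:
T = -126 (T = -49 + 7*(-11) = -49 - 77 = -126)
L(r) = 12544 (L(r) = (14 - 126)² = (-112)² = 12544)
1104468 + (((-471361 - 433088) - 714448) - (L(-69) - 1*(-411544))) = 1104468 + (((-471361 - 433088) - 714448) - (12544 - 1*(-411544))) = 1104468 + ((-904449 - 714448) - (12544 + 411544)) = 1104468 + (-1618897 - 1*424088) = 1104468 + (-1618897 - 424088) = 1104468 - 2042985 = -938517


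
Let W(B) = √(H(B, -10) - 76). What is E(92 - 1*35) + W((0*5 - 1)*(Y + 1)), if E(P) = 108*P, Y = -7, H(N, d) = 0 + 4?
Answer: 6156 + 6*I*√2 ≈ 6156.0 + 8.4853*I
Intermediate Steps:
H(N, d) = 4
W(B) = 6*I*√2 (W(B) = √(4 - 76) = √(-72) = 6*I*√2)
E(92 - 1*35) + W((0*5 - 1)*(Y + 1)) = 108*(92 - 1*35) + 6*I*√2 = 108*(92 - 35) + 6*I*√2 = 108*57 + 6*I*√2 = 6156 + 6*I*√2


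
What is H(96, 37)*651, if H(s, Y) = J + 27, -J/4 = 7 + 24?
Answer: -63147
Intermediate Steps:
J = -124 (J = -4*(7 + 24) = -4*31 = -124)
H(s, Y) = -97 (H(s, Y) = -124 + 27 = -97)
H(96, 37)*651 = -97*651 = -63147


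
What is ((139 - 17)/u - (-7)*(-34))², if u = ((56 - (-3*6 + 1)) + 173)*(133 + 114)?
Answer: 52281822200689/923005161 ≈ 56643.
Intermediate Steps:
u = 60762 (u = ((56 - (-18 + 1)) + 173)*247 = ((56 - 1*(-17)) + 173)*247 = ((56 + 17) + 173)*247 = (73 + 173)*247 = 246*247 = 60762)
((139 - 17)/u - (-7)*(-34))² = ((139 - 17)/60762 - (-7)*(-34))² = (122*(1/60762) - 7*34)² = (61/30381 - 238)² = (-7230617/30381)² = 52281822200689/923005161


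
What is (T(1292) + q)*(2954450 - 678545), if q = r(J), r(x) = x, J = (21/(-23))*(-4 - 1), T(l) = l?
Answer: 67869763005/23 ≈ 2.9509e+9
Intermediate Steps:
J = 105/23 (J = (21*(-1/23))*(-5) = -21/23*(-5) = 105/23 ≈ 4.5652)
q = 105/23 ≈ 4.5652
(T(1292) + q)*(2954450 - 678545) = (1292 + 105/23)*(2954450 - 678545) = (29821/23)*2275905 = 67869763005/23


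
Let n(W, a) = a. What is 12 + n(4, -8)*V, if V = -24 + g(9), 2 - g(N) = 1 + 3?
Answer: 220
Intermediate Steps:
g(N) = -2 (g(N) = 2 - (1 + 3) = 2 - 1*4 = 2 - 4 = -2)
V = -26 (V = -24 - 2 = -26)
12 + n(4, -8)*V = 12 - 8*(-26) = 12 + 208 = 220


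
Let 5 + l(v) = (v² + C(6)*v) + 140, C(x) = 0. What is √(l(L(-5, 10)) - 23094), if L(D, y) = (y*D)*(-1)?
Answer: I*√20459 ≈ 143.03*I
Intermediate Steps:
L(D, y) = -D*y (L(D, y) = (D*y)*(-1) = -D*y)
l(v) = 135 + v² (l(v) = -5 + ((v² + 0*v) + 140) = -5 + ((v² + 0) + 140) = -5 + (v² + 140) = -5 + (140 + v²) = 135 + v²)
√(l(L(-5, 10)) - 23094) = √((135 + (-1*(-5)*10)²) - 23094) = √((135 + 50²) - 23094) = √((135 + 2500) - 23094) = √(2635 - 23094) = √(-20459) = I*√20459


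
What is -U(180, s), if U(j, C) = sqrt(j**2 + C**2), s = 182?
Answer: -2*sqrt(16381) ≈ -255.98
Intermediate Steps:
U(j, C) = sqrt(C**2 + j**2)
-U(180, s) = -sqrt(182**2 + 180**2) = -sqrt(33124 + 32400) = -sqrt(65524) = -2*sqrt(16381)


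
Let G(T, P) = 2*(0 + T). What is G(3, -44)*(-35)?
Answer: -210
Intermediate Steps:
G(T, P) = 2*T
G(3, -44)*(-35) = (2*3)*(-35) = 6*(-35) = -210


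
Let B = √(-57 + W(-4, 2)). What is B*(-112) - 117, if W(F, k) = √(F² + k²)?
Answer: -117 - 112*I*√(57 - 2*√5) ≈ -117.0 - 811.73*I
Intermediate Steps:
B = √(-57 + 2*√5) (B = √(-57 + √((-4)² + 2²)) = √(-57 + √(16 + 4)) = √(-57 + √20) = √(-57 + 2*√5) ≈ 7.2476*I)
B*(-112) - 117 = √(-57 + 2*√5)*(-112) - 117 = -112*√(-57 + 2*√5) - 117 = -117 - 112*√(-57 + 2*√5)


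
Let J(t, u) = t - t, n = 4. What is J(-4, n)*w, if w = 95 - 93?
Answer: 0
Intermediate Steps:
J(t, u) = 0
w = 2
J(-4, n)*w = 0*2 = 0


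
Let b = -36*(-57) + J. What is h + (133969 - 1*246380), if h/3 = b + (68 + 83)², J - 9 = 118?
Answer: -37471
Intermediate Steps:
J = 127 (J = 9 + 118 = 127)
b = 2179 (b = -36*(-57) + 127 = 2052 + 127 = 2179)
h = 74940 (h = 3*(2179 + (68 + 83)²) = 3*(2179 + 151²) = 3*(2179 + 22801) = 3*24980 = 74940)
h + (133969 - 1*246380) = 74940 + (133969 - 1*246380) = 74940 + (133969 - 246380) = 74940 - 112411 = -37471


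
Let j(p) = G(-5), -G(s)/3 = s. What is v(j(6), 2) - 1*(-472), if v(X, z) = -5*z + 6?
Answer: 468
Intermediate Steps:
G(s) = -3*s
j(p) = 15 (j(p) = -3*(-5) = 15)
v(X, z) = 6 - 5*z
v(j(6), 2) - 1*(-472) = (6 - 5*2) - 1*(-472) = (6 - 10) + 472 = -4 + 472 = 468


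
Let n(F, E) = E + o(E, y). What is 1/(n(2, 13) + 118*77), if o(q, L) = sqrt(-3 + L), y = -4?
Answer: 9099/82791808 - I*sqrt(7)/82791808 ≈ 0.0001099 - 3.1957e-8*I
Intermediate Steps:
n(F, E) = E + I*sqrt(7) (n(F, E) = E + sqrt(-3 - 4) = E + sqrt(-7) = E + I*sqrt(7))
1/(n(2, 13) + 118*77) = 1/((13 + I*sqrt(7)) + 118*77) = 1/((13 + I*sqrt(7)) + 9086) = 1/(9099 + I*sqrt(7))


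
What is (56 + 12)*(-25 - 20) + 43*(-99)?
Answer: -7317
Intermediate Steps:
(56 + 12)*(-25 - 20) + 43*(-99) = 68*(-45) - 4257 = -3060 - 4257 = -7317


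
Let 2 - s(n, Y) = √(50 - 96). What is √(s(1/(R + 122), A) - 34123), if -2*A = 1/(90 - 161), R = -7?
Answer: √(-34121 - I*√46) ≈ 0.018 - 184.72*I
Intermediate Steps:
A = 1/142 (A = -1/(2*(90 - 161)) = -½/(-71) = -½*(-1/71) = 1/142 ≈ 0.0070423)
s(n, Y) = 2 - I*√46 (s(n, Y) = 2 - √(50 - 96) = 2 - √(-46) = 2 - I*√46)
√(s(1/(R + 122), A) - 34123) = √((2 - I*√46) - 34123) = √(-34121 - I*√46)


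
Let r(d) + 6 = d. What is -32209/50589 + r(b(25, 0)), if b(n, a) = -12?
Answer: -942811/50589 ≈ -18.637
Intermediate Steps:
r(d) = -6 + d
-32209/50589 + r(b(25, 0)) = -32209/50589 + (-6 - 12) = -32209*1/50589 - 18 = -32209/50589 - 18 = -942811/50589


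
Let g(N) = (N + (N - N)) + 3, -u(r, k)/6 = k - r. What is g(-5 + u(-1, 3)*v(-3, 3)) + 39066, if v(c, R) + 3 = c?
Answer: 39208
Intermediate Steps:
v(c, R) = -3 + c
u(r, k) = -6*k + 6*r (u(r, k) = -6*(k - r) = -6*k + 6*r)
g(N) = 3 + N (g(N) = (N + 0) + 3 = N + 3 = 3 + N)
g(-5 + u(-1, 3)*v(-3, 3)) + 39066 = (3 + (-5 + (-6*3 + 6*(-1))*(-3 - 3))) + 39066 = (3 + (-5 + (-18 - 6)*(-6))) + 39066 = (3 + (-5 - 24*(-6))) + 39066 = (3 + (-5 + 144)) + 39066 = (3 + 139) + 39066 = 142 + 39066 = 39208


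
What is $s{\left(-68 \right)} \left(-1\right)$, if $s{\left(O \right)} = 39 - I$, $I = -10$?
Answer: $-49$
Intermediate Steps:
$s{\left(O \right)} = 49$ ($s{\left(O \right)} = 39 - -10 = 39 + 10 = 49$)
$s{\left(-68 \right)} \left(-1\right) = 49 \left(-1\right) = -49$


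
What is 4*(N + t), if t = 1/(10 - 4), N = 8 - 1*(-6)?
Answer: 170/3 ≈ 56.667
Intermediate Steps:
N = 14 (N = 8 + 6 = 14)
t = ⅙ (t = 1/6 = ⅙ ≈ 0.16667)
4*(N + t) = 4*(14 + ⅙) = 4*(85/6) = 170/3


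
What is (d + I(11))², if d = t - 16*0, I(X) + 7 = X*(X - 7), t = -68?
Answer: 961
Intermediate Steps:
I(X) = -7 + X*(-7 + X) (I(X) = -7 + X*(X - 7) = -7 + X*(-7 + X))
d = -68 (d = -68 - 16*0 = -68 + 0 = -68)
(d + I(11))² = (-68 + (-7 + 11² - 7*11))² = (-68 + (-7 + 121 - 77))² = (-68 + 37)² = (-31)² = 961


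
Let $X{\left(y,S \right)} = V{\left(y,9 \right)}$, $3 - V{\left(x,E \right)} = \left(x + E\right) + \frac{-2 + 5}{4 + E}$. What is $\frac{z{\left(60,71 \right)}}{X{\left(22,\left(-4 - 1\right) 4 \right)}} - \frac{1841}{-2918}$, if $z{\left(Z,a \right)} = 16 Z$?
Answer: $- \frac{35740993}{1070906} \approx -33.375$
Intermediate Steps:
$V{\left(x,E \right)} = 3 - E - x - \frac{3}{4 + E}$ ($V{\left(x,E \right)} = 3 - \left(\left(x + E\right) + \frac{-2 + 5}{4 + E}\right) = 3 - \left(\left(E + x\right) + \frac{3}{4 + E}\right) = 3 - \left(E + x + \frac{3}{4 + E}\right) = 3 - E - x - \frac{3}{4 + E}$)
$X{\left(y,S \right)} = - \frac{81}{13} - y$ ($X{\left(y,S \right)} = \frac{9 - 9 - 9^{2} - 4 y - 9 y}{4 + 9} = \frac{9 - 9 - 81 - 4 y - 9 y}{13} = \frac{-81 - 13 y}{13} = - \frac{81}{13} - y$)
$\frac{z{\left(60,71 \right)}}{X{\left(22,\left(-4 - 1\right) 4 \right)}} - \frac{1841}{-2918} = \frac{16 \cdot 60}{- \frac{81}{13} - 22} - \frac{1841}{-2918} = \frac{960}{- \frac{81}{13} - 22} - - \frac{1841}{2918} = \frac{960}{- \frac{367}{13}} + \frac{1841}{2918} = 960 \left(- \frac{13}{367}\right) + \frac{1841}{2918} = - \frac{12480}{367} + \frac{1841}{2918} = - \frac{35740993}{1070906}$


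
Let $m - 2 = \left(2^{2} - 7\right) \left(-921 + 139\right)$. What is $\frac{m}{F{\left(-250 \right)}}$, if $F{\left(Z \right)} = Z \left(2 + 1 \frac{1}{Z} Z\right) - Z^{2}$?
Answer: $- \frac{1174}{31625} \approx -0.037123$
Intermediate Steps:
$F{\left(Z \right)} = - Z^{2} + 3 Z$ ($F{\left(Z \right)} = Z \left(2 + \frac{Z}{Z}\right) - Z^{2} = Z \left(2 + 1\right) - Z^{2} = Z 3 - Z^{2} = 3 Z - Z^{2} = - Z^{2} + 3 Z$)
$m = 2348$ ($m = 2 + \left(2^{2} - 7\right) \left(-921 + 139\right) = 2 + \left(4 - 7\right) \left(-782\right) = 2 - -2346 = 2 + 2346 = 2348$)
$\frac{m}{F{\left(-250 \right)}} = \frac{2348}{\left(-250\right) \left(3 - -250\right)} = \frac{2348}{\left(-250\right) \left(3 + 250\right)} = \frac{2348}{\left(-250\right) 253} = \frac{2348}{-63250} = 2348 \left(- \frac{1}{63250}\right) = - \frac{1174}{31625}$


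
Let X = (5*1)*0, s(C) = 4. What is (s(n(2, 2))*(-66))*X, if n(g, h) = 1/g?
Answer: 0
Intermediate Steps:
X = 0 (X = 5*0 = 0)
(s(n(2, 2))*(-66))*X = (4*(-66))*0 = -264*0 = 0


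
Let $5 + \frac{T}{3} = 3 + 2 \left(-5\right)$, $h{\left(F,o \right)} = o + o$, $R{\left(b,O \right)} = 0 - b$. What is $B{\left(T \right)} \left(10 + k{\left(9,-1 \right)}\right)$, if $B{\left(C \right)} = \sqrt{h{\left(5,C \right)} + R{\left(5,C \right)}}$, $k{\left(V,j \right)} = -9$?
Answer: $i \sqrt{77} \approx 8.775 i$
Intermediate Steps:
$R{\left(b,O \right)} = - b$
$h{\left(F,o \right)} = 2 o$
$T = -36$ ($T = -15 + 3 \left(3 + 2 \left(-5\right)\right) = -15 + 3 \left(3 - 10\right) = -15 + 3 \left(-7\right) = -15 - 21 = -36$)
$B{\left(C \right)} = \sqrt{-5 + 2 C}$ ($B{\left(C \right)} = \sqrt{2 C - 5} = \sqrt{-5 + 2 C}$)
$B{\left(T \right)} \left(10 + k{\left(9,-1 \right)}\right) = \sqrt{-5 + 2 \left(-36\right)} \left(10 - 9\right) = \sqrt{-5 - 72} \cdot 1 = \sqrt{-77} \cdot 1 = i \sqrt{77} \cdot 1 = i \sqrt{77}$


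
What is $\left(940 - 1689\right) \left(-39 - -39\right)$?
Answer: $0$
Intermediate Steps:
$\left(940 - 1689\right) \left(-39 - -39\right) = \left(940 - 1689\right) \left(-39 + 39\right) = \left(-749\right) 0 = 0$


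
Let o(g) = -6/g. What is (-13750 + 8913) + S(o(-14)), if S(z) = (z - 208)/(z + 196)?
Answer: -6652328/1375 ≈ -4838.1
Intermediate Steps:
S(z) = (-208 + z)/(196 + z)
(-13750 + 8913) + S(o(-14)) = (-13750 + 8913) + (-208 - 6/(-14))/(196 - 6/(-14)) = -4837 + (-208 - 6*(-1/14))/(196 - 6*(-1/14)) = -4837 + (-208 + 3/7)/(196 + 3/7) = -4837 - 1453/7/(1375/7) = -4837 + (7/1375)*(-1453/7) = -4837 - 1453/1375 = -6652328/1375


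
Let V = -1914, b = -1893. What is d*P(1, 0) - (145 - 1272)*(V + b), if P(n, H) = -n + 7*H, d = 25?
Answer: -4290514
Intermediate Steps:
d*P(1, 0) - (145 - 1272)*(V + b) = 25*(-1*1 + 7*0) - (145 - 1272)*(-1914 - 1893) = 25*(-1 + 0) - (-1127)*(-3807) = 25*(-1) - 1*4290489 = -25 - 4290489 = -4290514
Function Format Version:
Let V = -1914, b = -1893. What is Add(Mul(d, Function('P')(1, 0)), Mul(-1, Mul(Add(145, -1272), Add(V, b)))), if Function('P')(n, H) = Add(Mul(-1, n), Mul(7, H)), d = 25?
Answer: -4290514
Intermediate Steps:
Add(Mul(d, Function('P')(1, 0)), Mul(-1, Mul(Add(145, -1272), Add(V, b)))) = Add(Mul(25, Add(Mul(-1, 1), Mul(7, 0))), Mul(-1, Mul(Add(145, -1272), Add(-1914, -1893)))) = Add(Mul(25, Add(-1, 0)), Mul(-1, Mul(-1127, -3807))) = Add(Mul(25, -1), Mul(-1, 4290489)) = Add(-25, -4290489) = -4290514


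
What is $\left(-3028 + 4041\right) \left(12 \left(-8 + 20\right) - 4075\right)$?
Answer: $-3982103$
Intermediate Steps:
$\left(-3028 + 4041\right) \left(12 \left(-8 + 20\right) - 4075\right) = 1013 \left(12 \cdot 12 - 4075\right) = 1013 \left(144 - 4075\right) = 1013 \left(-3931\right) = -3982103$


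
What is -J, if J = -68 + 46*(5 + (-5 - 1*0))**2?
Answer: 68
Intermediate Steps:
J = -68 (J = -68 + 46*(5 + (-5 + 0))**2 = -68 + 46*(5 - 5)**2 = -68 + 46*0**2 = -68 + 46*0 = -68 + 0 = -68)
-J = -1*(-68) = 68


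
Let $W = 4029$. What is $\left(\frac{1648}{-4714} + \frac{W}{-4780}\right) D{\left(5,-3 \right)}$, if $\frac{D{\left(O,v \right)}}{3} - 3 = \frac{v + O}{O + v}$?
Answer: $- \frac{40305219}{2816615} \approx -14.31$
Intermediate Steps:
$D{\left(O,v \right)} = 12$ ($D{\left(O,v \right)} = 9 + 3 \frac{v + O}{O + v} = 9 + 3 \frac{O + v}{O + v} = 9 + 3 \cdot 1 = 9 + 3 = 12$)
$\left(\frac{1648}{-4714} + \frac{W}{-4780}\right) D{\left(5,-3 \right)} = \left(\frac{1648}{-4714} + \frac{4029}{-4780}\right) 12 = \left(1648 \left(- \frac{1}{4714}\right) + 4029 \left(- \frac{1}{4780}\right)\right) 12 = \left(- \frac{824}{2357} - \frac{4029}{4780}\right) 12 = \left(- \frac{13435073}{11266460}\right) 12 = - \frac{40305219}{2816615}$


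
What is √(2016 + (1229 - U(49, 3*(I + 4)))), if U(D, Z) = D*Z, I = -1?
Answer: 2*√701 ≈ 52.953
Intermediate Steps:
√(2016 + (1229 - U(49, 3*(I + 4)))) = √(2016 + (1229 - 49*3*(-1 + 4))) = √(2016 + (1229 - 49*3*3)) = √(2016 + (1229 - 49*9)) = √(2016 + (1229 - 1*441)) = √(2016 + (1229 - 441)) = √(2016 + 788) = √2804 = 2*√701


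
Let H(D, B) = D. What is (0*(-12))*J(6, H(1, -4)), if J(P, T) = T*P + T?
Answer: 0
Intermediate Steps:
J(P, T) = T + P*T (J(P, T) = P*T + T = T + P*T)
(0*(-12))*J(6, H(1, -4)) = (0*(-12))*(1*(1 + 6)) = 0*(1*7) = 0*7 = 0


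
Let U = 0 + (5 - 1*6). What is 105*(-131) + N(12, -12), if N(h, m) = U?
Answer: -13756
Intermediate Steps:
U = -1 (U = 0 + (5 - 6) = 0 - 1 = -1)
N(h, m) = -1
105*(-131) + N(12, -12) = 105*(-131) - 1 = -13755 - 1 = -13756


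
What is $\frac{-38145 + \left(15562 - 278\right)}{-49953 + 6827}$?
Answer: $\frac{22861}{43126} \approx 0.5301$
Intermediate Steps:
$\frac{-38145 + \left(15562 - 278\right)}{-49953 + 6827} = \frac{-38145 + 15284}{-43126} = \left(-22861\right) \left(- \frac{1}{43126}\right) = \frac{22861}{43126}$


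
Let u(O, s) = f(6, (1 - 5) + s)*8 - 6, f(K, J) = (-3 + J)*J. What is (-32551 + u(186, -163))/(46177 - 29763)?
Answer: 194563/16414 ≈ 11.853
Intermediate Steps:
f(K, J) = J*(-3 + J)
u(O, s) = -6 + 8*(-7 + s)*(-4 + s) (u(O, s) = (((1 - 5) + s)*(-3 + ((1 - 5) + s)))*8 - 6 = ((-4 + s)*(-3 + (-4 + s)))*8 - 6 = ((-4 + s)*(-7 + s))*8 - 6 = ((-7 + s)*(-4 + s))*8 - 6 = 8*(-7 + s)*(-4 + s) - 6 = -6 + 8*(-7 + s)*(-4 + s))
(-32551 + u(186, -163))/(46177 - 29763) = (-32551 + (218 - 88*(-163) + 8*(-163)**2))/(46177 - 29763) = (-32551 + (218 + 14344 + 8*26569))/16414 = (-32551 + (218 + 14344 + 212552))*(1/16414) = (-32551 + 227114)*(1/16414) = 194563*(1/16414) = 194563/16414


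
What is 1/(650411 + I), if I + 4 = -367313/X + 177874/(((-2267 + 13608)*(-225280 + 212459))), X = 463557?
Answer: 67402560392277/43839043606207155128 ≈ 1.5375e-6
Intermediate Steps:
I = -323101094120719/67402560392277 (I = -4 + (-367313/463557 + 177874/(((-2267 + 13608)*(-225280 + 212459)))) = -4 + (-367313*1/463557 + 177874/((11341*(-12821)))) = -4 + (-367313/463557 + 177874/(-145402961)) = -4 + (-367313/463557 + 177874*(-1/145402961)) = -4 + (-367313/463557 - 177874/145402961) = -4 - 53490852551611/67402560392277 = -323101094120719/67402560392277 ≈ -4.7936)
1/(650411 + I) = 1/(650411 - 323101094120719/67402560392277) = 1/(43839043606207155128/67402560392277) = 67402560392277/43839043606207155128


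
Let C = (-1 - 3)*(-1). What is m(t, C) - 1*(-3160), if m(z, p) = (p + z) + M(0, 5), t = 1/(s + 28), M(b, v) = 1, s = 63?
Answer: 288016/91 ≈ 3165.0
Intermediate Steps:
C = 4 (C = -4*(-1) = 4)
t = 1/91 (t = 1/(63 + 28) = 1/91 ≈ 0.010989)
m(z, p) = 1 + p + z (m(z, p) = (p + z) + 1 = 1 + p + z)
m(t, C) - 1*(-3160) = (1 + 4 + 1/91) - 1*(-3160) = 456/91 + 3160 = 288016/91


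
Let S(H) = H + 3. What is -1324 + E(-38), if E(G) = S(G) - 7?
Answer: -1366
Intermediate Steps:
S(H) = 3 + H
E(G) = -4 + G (E(G) = (3 + G) - 7 = -4 + G)
-1324 + E(-38) = -1324 + (-4 - 38) = -1324 - 42 = -1366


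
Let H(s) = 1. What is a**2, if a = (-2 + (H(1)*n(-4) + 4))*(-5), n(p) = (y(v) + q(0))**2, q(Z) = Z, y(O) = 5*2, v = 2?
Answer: 260100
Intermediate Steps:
y(O) = 10
n(p) = 100 (n(p) = (10 + 0)**2 = 10**2 = 100)
a = -510 (a = (-2 + (1*100 + 4))*(-5) = (-2 + (100 + 4))*(-5) = (-2 + 104)*(-5) = 102*(-5) = -510)
a**2 = (-510)**2 = 260100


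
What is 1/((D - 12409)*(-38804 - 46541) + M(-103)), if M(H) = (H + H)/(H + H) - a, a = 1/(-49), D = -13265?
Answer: 49/107366229020 ≈ 4.5638e-10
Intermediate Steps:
a = -1/49 ≈ -0.020408
M(H) = 50/49 (M(H) = (H + H)/(H + H) - 1*(-1/49) = (2*H)/((2*H)) + 1/49 = (2*H)*(1/(2*H)) + 1/49 = 1 + 1/49 = 50/49)
1/((D - 12409)*(-38804 - 46541) + M(-103)) = 1/((-13265 - 12409)*(-38804 - 46541) + 50/49) = 1/(-25674*(-85345) + 50/49) = 1/(2191147530 + 50/49) = 1/(107366229020/49) = 49/107366229020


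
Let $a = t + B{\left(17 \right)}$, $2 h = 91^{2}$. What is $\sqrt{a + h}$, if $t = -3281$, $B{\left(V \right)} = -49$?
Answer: $\frac{\sqrt{3242}}{2} \approx 28.469$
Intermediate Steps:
$h = \frac{8281}{2}$ ($h = \frac{91^{2}}{2} = \frac{1}{2} \cdot 8281 = \frac{8281}{2} \approx 4140.5$)
$a = -3330$ ($a = -3281 - 49 = -3330$)
$\sqrt{a + h} = \sqrt{-3330 + \frac{8281}{2}} = \sqrt{\frac{1621}{2}} = \frac{\sqrt{3242}}{2}$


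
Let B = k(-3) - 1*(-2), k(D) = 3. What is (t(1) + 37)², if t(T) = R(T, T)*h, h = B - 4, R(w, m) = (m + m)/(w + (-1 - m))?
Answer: 1225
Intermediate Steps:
B = 5 (B = 3 - 1*(-2) = 3 + 2 = 5)
R(w, m) = 2*m/(-1 + w - m) (R(w, m) = (2*m)/(-1 + w - m) = 2*m/(-1 + w - m))
h = 1 (h = 5 - 4 = 1)
t(T) = -2*T (t(T) = (2*T/(-1 + T - T))*1 = (2*T/(-1))*1 = (2*T*(-1))*1 = -2*T*1 = -2*T)
(t(1) + 37)² = (-2*1 + 37)² = (-2 + 37)² = 35² = 1225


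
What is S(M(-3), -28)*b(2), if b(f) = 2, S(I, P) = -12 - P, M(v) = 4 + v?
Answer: 32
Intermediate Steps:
S(M(-3), -28)*b(2) = (-12 - 1*(-28))*2 = (-12 + 28)*2 = 16*2 = 32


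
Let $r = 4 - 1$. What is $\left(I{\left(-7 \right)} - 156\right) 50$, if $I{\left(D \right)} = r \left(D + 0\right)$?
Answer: $-8850$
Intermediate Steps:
$r = 3$ ($r = 4 - 1 = 3$)
$I{\left(D \right)} = 3 D$ ($I{\left(D \right)} = 3 \left(D + 0\right) = 3 D$)
$\left(I{\left(-7 \right)} - 156\right) 50 = \left(3 \left(-7\right) - 156\right) 50 = \left(-21 - 156\right) 50 = \left(-177\right) 50 = -8850$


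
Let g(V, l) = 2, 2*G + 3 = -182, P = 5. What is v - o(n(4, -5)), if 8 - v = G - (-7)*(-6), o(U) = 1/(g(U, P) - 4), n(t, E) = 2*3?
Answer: 143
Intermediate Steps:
G = -185/2 (G = -3/2 + (1/2)*(-182) = -3/2 - 91 = -185/2 ≈ -92.500)
n(t, E) = 6
o(U) = -1/2 (o(U) = 1/(2 - 4) = 1/(-2) = -1/2)
v = 285/2 (v = 8 - (-185/2 - (-7)*(-6)) = 8 - (-185/2 - 1*42) = 8 - (-185/2 - 42) = 8 - 1*(-269/2) = 8 + 269/2 = 285/2 ≈ 142.50)
v - o(n(4, -5)) = 285/2 - 1*(-1/2) = 285/2 + 1/2 = 143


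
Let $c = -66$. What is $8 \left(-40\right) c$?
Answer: $21120$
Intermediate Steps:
$8 \left(-40\right) c = 8 \left(-40\right) \left(-66\right) = \left(-320\right) \left(-66\right) = 21120$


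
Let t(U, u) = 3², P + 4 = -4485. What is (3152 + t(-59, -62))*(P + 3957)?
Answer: -1681652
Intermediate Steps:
P = -4489 (P = -4 - 4485 = -4489)
t(U, u) = 9
(3152 + t(-59, -62))*(P + 3957) = (3152 + 9)*(-4489 + 3957) = 3161*(-532) = -1681652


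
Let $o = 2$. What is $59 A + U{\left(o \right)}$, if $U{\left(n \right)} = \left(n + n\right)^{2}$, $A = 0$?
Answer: $16$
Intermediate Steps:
$U{\left(n \right)} = 4 n^{2}$ ($U{\left(n \right)} = \left(2 n\right)^{2} = 4 n^{2}$)
$59 A + U{\left(o \right)} = 59 \cdot 0 + 4 \cdot 2^{2} = 0 + 4 \cdot 4 = 0 + 16 = 16$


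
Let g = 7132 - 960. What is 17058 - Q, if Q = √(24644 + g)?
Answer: 17058 - 12*√214 ≈ 16882.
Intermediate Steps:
g = 6172
Q = 12*√214 (Q = √(24644 + 6172) = √30816 = 12*√214 ≈ 175.54)
17058 - Q = 17058 - 12*√214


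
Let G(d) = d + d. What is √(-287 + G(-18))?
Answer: I*√323 ≈ 17.972*I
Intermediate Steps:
G(d) = 2*d
√(-287 + G(-18)) = √(-287 + 2*(-18)) = √(-287 - 36) = √(-323) = I*√323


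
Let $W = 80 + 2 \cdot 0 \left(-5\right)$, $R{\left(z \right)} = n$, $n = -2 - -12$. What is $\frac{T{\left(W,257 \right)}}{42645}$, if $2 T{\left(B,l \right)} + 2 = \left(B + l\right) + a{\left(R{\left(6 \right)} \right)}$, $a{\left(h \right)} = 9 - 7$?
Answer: $\frac{337}{85290} \approx 0.0039512$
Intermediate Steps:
$n = 10$ ($n = -2 + 12 = 10$)
$R{\left(z \right)} = 10$
$W = 80$ ($W = 80 + 0 \left(-5\right) = 80 + 0 = 80$)
$a{\left(h \right)} = 2$ ($a{\left(h \right)} = 9 - 7 = 2$)
$T{\left(B,l \right)} = \frac{B}{2} + \frac{l}{2}$ ($T{\left(B,l \right)} = -1 + \frac{\left(B + l\right) + 2}{2} = -1 + \frac{2 + B + l}{2} = -1 + \left(1 + \frac{B}{2} + \frac{l}{2}\right) = \frac{B}{2} + \frac{l}{2}$)
$\frac{T{\left(W,257 \right)}}{42645} = \frac{\frac{1}{2} \cdot 80 + \frac{1}{2} \cdot 257}{42645} = \left(40 + \frac{257}{2}\right) \frac{1}{42645} = \frac{337}{2} \cdot \frac{1}{42645} = \frac{337}{85290}$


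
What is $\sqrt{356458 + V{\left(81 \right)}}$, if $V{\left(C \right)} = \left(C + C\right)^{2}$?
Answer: $\sqrt{382702} \approx 618.63$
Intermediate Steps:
$V{\left(C \right)} = 4 C^{2}$ ($V{\left(C \right)} = \left(2 C\right)^{2} = 4 C^{2}$)
$\sqrt{356458 + V{\left(81 \right)}} = \sqrt{356458 + 4 \cdot 81^{2}} = \sqrt{356458 + 4 \cdot 6561} = \sqrt{356458 + 26244} = \sqrt{382702}$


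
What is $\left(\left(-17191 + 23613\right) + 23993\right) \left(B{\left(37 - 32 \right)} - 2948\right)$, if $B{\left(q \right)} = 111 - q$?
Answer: $-86439430$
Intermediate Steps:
$\left(\left(-17191 + 23613\right) + 23993\right) \left(B{\left(37 - 32 \right)} - 2948\right) = \left(\left(-17191 + 23613\right) + 23993\right) \left(\left(111 - \left(37 - 32\right)\right) - 2948\right) = \left(6422 + 23993\right) \left(\left(111 - \left(37 - 32\right)\right) - 2948\right) = 30415 \left(\left(111 - 5\right) - 2948\right) = 30415 \left(106 - 2948\right) = 30415 \left(-2842\right) = -86439430$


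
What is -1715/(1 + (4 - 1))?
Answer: -1715/4 ≈ -428.75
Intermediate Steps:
-1715/(1 + (4 - 1)) = -1715/(1 + 3) = -1715/4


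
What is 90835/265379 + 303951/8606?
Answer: 81443938439/2283851674 ≈ 35.661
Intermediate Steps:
90835/265379 + 303951/8606 = 81443938439/2283851674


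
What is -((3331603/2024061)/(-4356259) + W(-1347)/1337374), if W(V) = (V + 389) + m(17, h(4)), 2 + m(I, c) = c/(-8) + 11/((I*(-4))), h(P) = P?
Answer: 576295320887645171/801860975635054308168 ≈ 0.00071870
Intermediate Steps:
m(I, c) = -2 - 11/(4*I) - c/8 (m(I, c) = -2 + (c/(-8) + 11/((I*(-4)))) = -2 + (c*(-⅛) + 11/((-4*I))) = -2 + (-c/8 + 11*(-1/(4*I))) = -2 + (-c/8 - 11/(4*I)) = -2 + (-11/(4*I) - c/8) = -2 - 11/(4*I) - c/8)
W(V) = 26271/68 + V (W(V) = (V + 389) + (⅛)*(-22 - 1*17*(16 + 4))/17 = (389 + V) + (⅛)*(1/17)*(-22 - 1*17*20) = (389 + V) + (⅛)*(1/17)*(-22 - 340) = (389 + V) + (⅛)*(1/17)*(-362) = (389 + V) - 181/68 = 26271/68 + V)
-((3331603/2024061)/(-4356259) + W(-1347)/1337374) = -((3331603/2024061)/(-4356259) + (26271/68 - 1347)/1337374) = -((3331603*(1/2024061))*(-1/4356259) - 65325/68*1/1337374) = -((3331603/2024061)*(-1/4356259) - 65325/90941432) = -(-3331603/8817333947799 - 65325/90941432) = -1*(-576295320887645171/801860975635054308168) = 576295320887645171/801860975635054308168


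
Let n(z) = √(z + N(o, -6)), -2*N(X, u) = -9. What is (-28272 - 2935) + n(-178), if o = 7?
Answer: -31207 + I*√694/2 ≈ -31207.0 + 13.172*I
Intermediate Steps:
N(X, u) = 9/2 (N(X, u) = -½*(-9) = 9/2)
n(z) = √(9/2 + z) (n(z) = √(z + 9/2) = √(9/2 + z))
(-28272 - 2935) + n(-178) = (-28272 - 2935) + √(18 + 4*(-178))/2 = -31207 + √(18 - 712)/2 = -31207 + √(-694)/2 = -31207 + (I*√694)/2 = -31207 + I*√694/2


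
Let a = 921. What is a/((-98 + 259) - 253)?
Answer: -921/92 ≈ -10.011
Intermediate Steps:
a/((-98 + 259) - 253) = 921/((-98 + 259) - 253) = 921/(161 - 253) = 921/(-92) = 921*(-1/92) = -921/92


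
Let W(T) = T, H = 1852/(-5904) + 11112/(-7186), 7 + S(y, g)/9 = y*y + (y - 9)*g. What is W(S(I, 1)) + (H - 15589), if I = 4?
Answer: -82491591419/5303268 ≈ -15555.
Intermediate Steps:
S(y, g) = -63 + 9*y² + 9*g*(-9 + y) (S(y, g) = -63 + 9*(y*y + (y - 9)*g) = -63 + 9*(y² + (-9 + y)*g) = -63 + 9*(y² + g*(-9 + y)) = -63 + (9*y² + 9*g*(-9 + y)) = -63 + 9*y² + 9*g*(-9 + y))
H = -9864215/5303268 (H = 1852*(-1/5904) + 11112*(-1/7186) = -463/1476 - 5556/3593 = -9864215/5303268 ≈ -1.8600)
W(S(I, 1)) + (H - 15589) = (-63 - 81*1 + 9*4² + 9*1*4) + (-9864215/5303268 - 15589) = (-63 - 81 + 9*16 + 36) - 82682509067/5303268 = (-63 - 81 + 144 + 36) - 82682509067/5303268 = 36 - 82682509067/5303268 = -82491591419/5303268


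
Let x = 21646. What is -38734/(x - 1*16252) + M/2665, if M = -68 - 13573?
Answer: -88402832/7187505 ≈ -12.300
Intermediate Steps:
M = -13641
-38734/(x - 1*16252) + M/2665 = -38734/(21646 - 1*16252) - 13641/2665 = -38734/(21646 - 16252) - 13641*1/2665 = -38734/5394 - 13641/2665 = -38734*1/5394 - 13641/2665 = -19367/2697 - 13641/2665 = -88402832/7187505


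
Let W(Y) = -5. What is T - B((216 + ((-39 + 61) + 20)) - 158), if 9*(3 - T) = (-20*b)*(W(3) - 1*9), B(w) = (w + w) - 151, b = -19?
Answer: 4906/9 ≈ 545.11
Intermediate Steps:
B(w) = -151 + 2*w (B(w) = 2*w - 151 = -151 + 2*w)
T = 5347/9 (T = 3 - (-20*(-19))*(-5 - 1*9)/9 = 3 - 380*(-5 - 9)/9 = 3 - 380*(-14)/9 = 3 - ⅑*(-5320) = 3 + 5320/9 = 5347/9 ≈ 594.11)
T - B((216 + ((-39 + 61) + 20)) - 158) = 5347/9 - (-151 + 2*((216 + ((-39 + 61) + 20)) - 158)) = 5347/9 - (-151 + 2*((216 + (22 + 20)) - 158)) = 5347/9 - (-151 + 2*((216 + 42) - 158)) = 5347/9 - (-151 + 2*(258 - 158)) = 5347/9 - (-151 + 2*100) = 5347/9 - (-151 + 200) = 5347/9 - 1*49 = 5347/9 - 49 = 4906/9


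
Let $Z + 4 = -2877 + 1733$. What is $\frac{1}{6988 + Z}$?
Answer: $\frac{1}{5840} \approx 0.00017123$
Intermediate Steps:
$Z = -1148$ ($Z = -4 + \left(-2877 + 1733\right) = -4 - 1144 = -1148$)
$\frac{1}{6988 + Z} = \frac{1}{6988 - 1148} = \frac{1}{5840}$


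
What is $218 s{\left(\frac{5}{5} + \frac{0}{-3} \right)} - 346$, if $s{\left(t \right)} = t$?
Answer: $-128$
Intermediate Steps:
$218 s{\left(\frac{5}{5} + \frac{0}{-3} \right)} - 346 = 218 \left(\frac{5}{5} + \frac{0}{-3}\right) - 346 = 218 \left(5 \cdot \frac{1}{5} + 0 \left(- \frac{1}{3}\right)\right) - 346 = 218 \left(1 + 0\right) - 346 = 218 \cdot 1 - 346 = 218 - 346 = -128$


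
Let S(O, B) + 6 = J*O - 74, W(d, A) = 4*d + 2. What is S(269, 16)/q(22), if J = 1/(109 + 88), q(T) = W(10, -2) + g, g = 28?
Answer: -2213/1970 ≈ -1.1234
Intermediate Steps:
W(d, A) = 2 + 4*d
q(T) = 70 (q(T) = (2 + 4*10) + 28 = (2 + 40) + 28 = 42 + 28 = 70)
J = 1/197 ≈ 0.0050761
S(O, B) = -80 + O/197 (S(O, B) = -6 + (O/197 - 74) = -6 + (-74 + O/197) = -80 + O/197)
S(269, 16)/q(22) = (-80 + (1/197)*269)/70 = (-80 + 269/197)*(1/70) = -15491/197*1/70 = -2213/1970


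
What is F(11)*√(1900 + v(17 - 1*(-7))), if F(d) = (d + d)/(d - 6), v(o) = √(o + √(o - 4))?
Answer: 22*√(1900 + √2*√(12 + √5))/5 ≈ 192.06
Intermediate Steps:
v(o) = √(o + √(-4 + o))
F(d) = 2*d/(-6 + d) (F(d) = (2*d)/(-6 + d) = 2*d/(-6 + d))
F(11)*√(1900 + v(17 - 1*(-7))) = (2*11/(-6 + 11))*√(1900 + √((17 - 1*(-7)) + √(-4 + (17 - 1*(-7))))) = (2*11/5)*√(1900 + √((17 + 7) + √(-4 + (17 + 7)))) = (2*11*(⅕))*√(1900 + √(24 + √(-4 + 24))) = 22*√(1900 + √(24 + √20))/5 = 22*√(1900 + √(24 + 2*√5))/5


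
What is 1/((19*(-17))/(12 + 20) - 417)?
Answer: -32/13667 ≈ -0.0023414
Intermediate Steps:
1/((19*(-17))/(12 + 20) - 417) = 1/(-323/32 - 417) = 1/(-13667/32) = -32/13667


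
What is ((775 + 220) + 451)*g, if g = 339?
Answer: 490194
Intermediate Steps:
((775 + 220) + 451)*g = ((775 + 220) + 451)*339 = (995 + 451)*339 = 1446*339 = 490194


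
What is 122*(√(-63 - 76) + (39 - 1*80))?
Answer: -5002 + 122*I*√139 ≈ -5002.0 + 1438.4*I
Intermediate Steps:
122*(√(-63 - 76) + (39 - 1*80)) = 122*(√(-139) + (39 - 80)) = 122*(I*√139 - 41) = 122*(-41 + I*√139) = -5002 + 122*I*√139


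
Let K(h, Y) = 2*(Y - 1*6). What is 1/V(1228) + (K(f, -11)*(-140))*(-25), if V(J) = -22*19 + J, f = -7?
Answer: -96389999/810 ≈ -1.1900e+5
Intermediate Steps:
K(h, Y) = -12 + 2*Y (K(h, Y) = 2*(Y - 6) = 2*(-6 + Y) = -12 + 2*Y)
V(J) = -418 + J
1/V(1228) + (K(f, -11)*(-140))*(-25) = 1/(-418 + 1228) + ((-12 + 2*(-11))*(-140))*(-25) = 1/810 + ((-12 - 22)*(-140))*(-25) = 1/810 - 34*(-140)*(-25) = 1/810 + 4760*(-25) = 1/810 - 119000 = -96389999/810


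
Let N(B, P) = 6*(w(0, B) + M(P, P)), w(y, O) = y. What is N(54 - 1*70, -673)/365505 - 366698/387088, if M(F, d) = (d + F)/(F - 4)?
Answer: -15122525285507/15963953303480 ≈ -0.94729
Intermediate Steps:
M(F, d) = (F + d)/(-4 + F)
N(B, P) = 12*P/(-4 + P) (N(B, P) = 6*(0 + (P + P)/(-4 + P)) = 6*(0 + (2*P)/(-4 + P)) = 6*(0 + 2*P/(-4 + P)) = 6*(2*P/(-4 + P)) = 12*P/(-4 + P))
N(54 - 1*70, -673)/365505 - 366698/387088 = (12*(-673)/(-4 - 673))/365505 - 366698/387088 = (12*(-673)/(-677))*(1/365505) - 366698*1/387088 = (12*(-673)*(-1/677))*(1/365505) - 183349/193544 = (8076/677)*(1/365505) - 183349/193544 = 2692/82482295 - 183349/193544 = -15122525285507/15963953303480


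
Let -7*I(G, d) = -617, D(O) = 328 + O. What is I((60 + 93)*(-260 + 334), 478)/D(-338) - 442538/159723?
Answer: -129526751/11180610 ≈ -11.585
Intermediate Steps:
I(G, d) = 617/7 (I(G, d) = -1/7*(-617) = 617/7)
I((60 + 93)*(-260 + 334), 478)/D(-338) - 442538/159723 = 617/(7*(328 - 338)) - 442538/159723 = (617/7)/(-10) - 442538*1/159723 = (617/7)*(-1/10) - 442538/159723 = -617/70 - 442538/159723 = -129526751/11180610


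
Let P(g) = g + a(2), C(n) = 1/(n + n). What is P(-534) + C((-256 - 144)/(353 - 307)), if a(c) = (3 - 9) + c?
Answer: -215223/400 ≈ -538.06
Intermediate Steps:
a(c) = -6 + c
C(n) = 1/(2*n)
P(g) = -4 + g (P(g) = g + (-6 + 2) = g - 4 = -4 + g)
P(-534) + C((-256 - 144)/(353 - 307)) = (-4 - 534) + 1/(2*(((-256 - 144)/(353 - 307)))) = -538 + 1/(2*((-400/46))) = -538 + 1/(2*((-400*1/46))) = -538 + 1/(2*(-200/23)) = -538 + (½)*(-23/200) = -538 - 23/400 = -215223/400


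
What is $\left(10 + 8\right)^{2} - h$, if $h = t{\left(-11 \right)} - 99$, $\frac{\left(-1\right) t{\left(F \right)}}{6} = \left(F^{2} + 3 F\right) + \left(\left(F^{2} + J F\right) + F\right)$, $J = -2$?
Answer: $1743$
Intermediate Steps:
$t{\left(F \right)} = - 12 F - 12 F^{2}$ ($t{\left(F \right)} = - 6 \left(\left(F^{2} + 3 F\right) + \left(\left(F^{2} - 2 F\right) + F\right)\right) = - 6 \left(\left(F^{2} + 3 F\right) + \left(F^{2} - F\right)\right) = - 6 \left(2 F + 2 F^{2}\right) = - 12 F - 12 F^{2}$)
$h = -1419$ ($h = \left(-12\right) \left(-11\right) \left(1 - 11\right) - 99 = \left(-12\right) \left(-11\right) \left(-10\right) - 99 = -1320 - 99 = -1419$)
$\left(10 + 8\right)^{2} - h = \left(10 + 8\right)^{2} - -1419 = 18^{2} + 1419 = 324 + 1419 = 1743$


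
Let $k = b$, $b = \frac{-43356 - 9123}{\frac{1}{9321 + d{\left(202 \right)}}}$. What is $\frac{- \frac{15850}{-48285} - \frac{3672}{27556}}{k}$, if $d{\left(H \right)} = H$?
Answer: $- \frac{12973004}{33247404815757741} \approx -3.902 \cdot 10^{-10}$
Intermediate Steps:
$b = -499757517$ ($b = \frac{-43356 - 9123}{\frac{1}{9321 + 202}} = - \frac{52479}{\frac{1}{9523}} = - 52479 \frac{1}{\frac{1}{9523}} = \left(-52479\right) 9523 = -499757517$)
$k = -499757517$
$\frac{- \frac{15850}{-48285} - \frac{3672}{27556}}{k} = \frac{- \frac{15850}{-48285} - \frac{3672}{27556}}{-499757517} = \left(\left(-15850\right) \left(- \frac{1}{48285}\right) - \frac{918}{6889}\right) \left(- \frac{1}{499757517}\right) = \left(\frac{3170}{9657} - \frac{918}{6889}\right) \left(- \frac{1}{499757517}\right) = \frac{12973004}{66527073} \left(- \frac{1}{499757517}\right) = - \frac{12973004}{33247404815757741}$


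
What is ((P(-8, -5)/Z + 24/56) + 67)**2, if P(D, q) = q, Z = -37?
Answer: 306215001/67081 ≈ 4564.9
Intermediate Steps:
((P(-8, -5)/Z + 24/56) + 67)**2 = ((-5/(-37) + 24/56) + 67)**2 = ((-5*(-1/37) + 24*(1/56)) + 67)**2 = ((5/37 + 3/7) + 67)**2 = (146/259 + 67)**2 = (17499/259)**2 = 306215001/67081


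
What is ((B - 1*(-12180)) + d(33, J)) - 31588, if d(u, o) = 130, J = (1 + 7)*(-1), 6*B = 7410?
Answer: -18043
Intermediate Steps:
B = 1235 (B = (1/6)*7410 = 1235)
J = -8 (J = 8*(-1) = -8)
((B - 1*(-12180)) + d(33, J)) - 31588 = ((1235 - 1*(-12180)) + 130) - 31588 = ((1235 + 12180) + 130) - 31588 = (13415 + 130) - 31588 = 13545 - 31588 = -18043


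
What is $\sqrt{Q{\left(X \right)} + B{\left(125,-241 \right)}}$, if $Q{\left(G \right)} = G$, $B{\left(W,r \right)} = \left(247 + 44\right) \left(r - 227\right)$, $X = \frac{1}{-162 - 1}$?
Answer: $\frac{i \sqrt{3618379135}}{163} \approx 369.04 i$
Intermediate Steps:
$X = - \frac{1}{163}$ ($X = \frac{1}{-163} = - \frac{1}{163} \approx -0.006135$)
$B{\left(W,r \right)} = -66057 + 291 r$ ($B{\left(W,r \right)} = 291 \left(-227 + r\right) = -66057 + 291 r$)
$\sqrt{Q{\left(X \right)} + B{\left(125,-241 \right)}} = \sqrt{- \frac{1}{163} + \left(-66057 + 291 \left(-241\right)\right)} = \sqrt{- \frac{1}{163} - 136188} = \sqrt{- \frac{22198645}{163}} = \frac{i \sqrt{3618379135}}{163}$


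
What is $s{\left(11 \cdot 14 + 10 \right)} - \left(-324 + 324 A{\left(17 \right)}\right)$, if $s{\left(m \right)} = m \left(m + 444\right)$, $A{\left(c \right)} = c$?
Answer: $94528$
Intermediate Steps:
$s{\left(m \right)} = m \left(444 + m\right)$
$s{\left(11 \cdot 14 + 10 \right)} - \left(-324 + 324 A{\left(17 \right)}\right) = \left(11 \cdot 14 + 10\right) \left(444 + \left(11 \cdot 14 + 10\right)\right) + \left(\left(-324\right) 17 + 324\right) = \left(154 + 10\right) \left(444 + \left(154 + 10\right)\right) + \left(-5508 + 324\right) = 164 \left(444 + 164\right) - 5184 = 164 \cdot 608 - 5184 = 99712 - 5184 = 94528$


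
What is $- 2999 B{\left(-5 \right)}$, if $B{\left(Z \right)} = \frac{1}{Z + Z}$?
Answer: $\frac{2999}{10} \approx 299.9$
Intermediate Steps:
$B{\left(Z \right)} = \frac{1}{2 Z}$
$- 2999 B{\left(-5 \right)} = - 2999 \frac{1}{2 \left(-5\right)} = - 2999 \cdot \frac{1}{2} \left(- \frac{1}{5}\right) = \left(-2999\right) \left(- \frac{1}{10}\right) = \frac{2999}{10}$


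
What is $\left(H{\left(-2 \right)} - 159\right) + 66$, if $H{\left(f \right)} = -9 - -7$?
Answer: $-95$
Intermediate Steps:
$H{\left(f \right)} = -2$ ($H{\left(f \right)} = -9 + 7 = -2$)
$\left(H{\left(-2 \right)} - 159\right) + 66 = \left(-2 - 159\right) + 66 = -161 + 66 = -95$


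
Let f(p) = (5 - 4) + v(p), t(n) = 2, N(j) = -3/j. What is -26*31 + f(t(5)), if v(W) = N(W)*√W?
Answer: -805 - 3*√2/2 ≈ -807.12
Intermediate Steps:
v(W) = -3/√W (v(W) = (-3/W)*√W = -3/√W)
f(p) = 1 - 3/√p (f(p) = (5 - 4) - 3/√p = 1 - 3/√p)
-26*31 + f(t(5)) = -26*31 + (1 - 3*√2/2) = -806 + (1 - 3*√2/2) = -805 - 3*√2/2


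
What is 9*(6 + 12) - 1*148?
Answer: 14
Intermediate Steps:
9*(6 + 12) - 1*148 = 9*18 - 148 = 162 - 148 = 14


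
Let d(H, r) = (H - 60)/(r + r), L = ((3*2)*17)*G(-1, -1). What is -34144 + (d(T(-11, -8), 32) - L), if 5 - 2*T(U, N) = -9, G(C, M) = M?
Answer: -2178741/64 ≈ -34043.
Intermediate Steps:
L = -102 (L = ((3*2)*17)*(-1) = (6*17)*(-1) = 102*(-1) = -102)
T(U, N) = 7 (T(U, N) = 5/2 - ½*(-9) = 5/2 + 9/2 = 7)
d(H, r) = (-60 + H)/(2*r) (d(H, r) = (-60 + H)/((2*r)) = (-60 + H)*(1/(2*r)) = (-60 + H)/(2*r))
-34144 + (d(T(-11, -8), 32) - L) = -34144 + ((½)*(-60 + 7)/32 - 1*(-102)) = -34144 + ((½)*(1/32)*(-53) + 102) = -34144 + (-53/64 + 102) = -34144 + 6475/64 = -2178741/64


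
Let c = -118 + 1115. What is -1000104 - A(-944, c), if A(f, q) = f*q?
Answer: -58936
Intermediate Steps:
c = 997
-1000104 - A(-944, c) = -1000104 - (-944)*997 = -1000104 - 1*(-941168) = -1000104 + 941168 = -58936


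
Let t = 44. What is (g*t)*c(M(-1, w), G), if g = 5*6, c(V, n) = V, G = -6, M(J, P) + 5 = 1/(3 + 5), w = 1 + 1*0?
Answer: -6435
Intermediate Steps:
w = 1 (w = 1 + 0 = 1)
M(J, P) = -39/8 (M(J, P) = -5 + 1/(3 + 5) = -5 + 1/8 = -5 + ⅛ = -39/8)
g = 30
(g*t)*c(M(-1, w), G) = (30*44)*(-39/8) = 1320*(-39/8) = -6435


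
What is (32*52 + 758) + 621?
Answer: 3043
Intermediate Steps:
(32*52 + 758) + 621 = (1664 + 758) + 621 = 2422 + 621 = 3043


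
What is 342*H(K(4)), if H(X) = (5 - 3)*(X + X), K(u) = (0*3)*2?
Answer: 0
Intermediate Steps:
K(u) = 0 (K(u) = 0*2 = 0)
H(X) = 4*X (H(X) = 2*(2*X) = 4*X)
342*H(K(4)) = 342*(4*0) = 342*0 = 0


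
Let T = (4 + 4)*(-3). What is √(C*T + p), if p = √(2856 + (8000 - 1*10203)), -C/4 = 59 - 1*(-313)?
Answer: √(35712 + √653) ≈ 189.04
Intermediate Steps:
C = -1488 (C = -4*(59 - 1*(-313)) = -4*(59 + 313) = -4*372 = -1488)
T = -24 (T = 8*(-3) = -24)
p = √653 (p = √(2856 + (8000 - 10203)) = √(2856 - 2203) = √653 ≈ 25.554)
√(C*T + p) = √(-1488*(-24) + √653) = √(35712 + √653)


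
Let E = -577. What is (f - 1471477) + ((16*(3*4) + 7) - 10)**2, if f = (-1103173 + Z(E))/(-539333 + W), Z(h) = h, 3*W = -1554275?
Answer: -2277304058947/1586137 ≈ -1.4358e+6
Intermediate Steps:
W = -1554275/3 (W = (1/3)*(-1554275) = -1554275/3 ≈ -5.1809e+5)
f = 1655625/1586137 (f = (-1103173 - 577)/(-539333 - 1554275/3) = -1103750/(-3172274/3) = -1103750*(-3/3172274) = 1655625/1586137 ≈ 1.0438)
(f - 1471477) + ((16*(3*4) + 7) - 10)**2 = (1655625/1586137 - 1471477) + ((16*(3*4) + 7) - 10)**2 = -2333962458724/1586137 + ((16*12 + 7) - 10)**2 = -2333962458724/1586137 + ((192 + 7) - 10)**2 = -2333962458724/1586137 + (199 - 10)**2 = -2333962458724/1586137 + 189**2 = -2333962458724/1586137 + 35721 = -2277304058947/1586137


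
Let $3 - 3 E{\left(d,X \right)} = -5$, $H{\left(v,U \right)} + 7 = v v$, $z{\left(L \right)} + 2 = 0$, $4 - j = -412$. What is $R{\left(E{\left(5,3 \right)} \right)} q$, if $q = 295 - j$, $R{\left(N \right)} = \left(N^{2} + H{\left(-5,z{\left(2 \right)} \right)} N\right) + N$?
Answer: $- \frac{62920}{9} \approx -6991.1$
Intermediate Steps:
$j = 416$ ($j = 4 - -412 = 4 + 412 = 416$)
$z{\left(L \right)} = -2$ ($z{\left(L \right)} = -2 + 0 = -2$)
$H{\left(v,U \right)} = -7 + v^{2}$ ($H{\left(v,U \right)} = -7 + v v = -7 + v^{2}$)
$E{\left(d,X \right)} = \frac{8}{3}$ ($E{\left(d,X \right)} = 1 - - \frac{5}{3} = 1 + \frac{5}{3} = \frac{8}{3}$)
$R{\left(N \right)} = N^{2} + 19 N$ ($R{\left(N \right)} = \left(N^{2} + \left(-7 + \left(-5\right)^{2}\right) N\right) + N = \left(N^{2} + \left(-7 + 25\right) N\right) + N = \left(N^{2} + 18 N\right) + N = N^{2} + 19 N$)
$q = -121$ ($q = 295 - 416 = -121$)
$R{\left(E{\left(5,3 \right)} \right)} q = \frac{8 \left(19 + \frac{8}{3}\right)}{3} \left(-121\right) = \frac{8}{3} \cdot \frac{65}{3} \left(-121\right) = \frac{520}{9} \left(-121\right) = - \frac{62920}{9}$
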